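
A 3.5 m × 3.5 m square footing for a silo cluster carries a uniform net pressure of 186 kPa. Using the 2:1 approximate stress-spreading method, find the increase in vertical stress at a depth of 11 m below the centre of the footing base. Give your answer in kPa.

Δσ_z ≈ 10.8 kPa

By the 2:1 method the load spreads at 1 horizontal : 2 vertical, so at depth z the loaded area has grown by z in each plan dimension:
Δσ = qBL/((B+z)(L+z)) = 186×3.5×3.5/((3.5+11)(3.5+11)) = 10.837 kPa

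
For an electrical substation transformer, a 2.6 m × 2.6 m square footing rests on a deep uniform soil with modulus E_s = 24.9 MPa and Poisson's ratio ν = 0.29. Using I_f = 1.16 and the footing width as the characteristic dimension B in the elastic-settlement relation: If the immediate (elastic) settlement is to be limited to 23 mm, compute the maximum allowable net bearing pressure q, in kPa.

E_s = 24.9 MPa = 24900 kPa.
S_e = q·B·(1−ν²)/E_s · I_f  ⇒  q = S_e·E_s / (B·(1−ν²)·I_f).
q = 0.023 × 24900 / (2.6 × 0.9159 × 1.16) = 207.3 kPa

q ≈ 207 kPa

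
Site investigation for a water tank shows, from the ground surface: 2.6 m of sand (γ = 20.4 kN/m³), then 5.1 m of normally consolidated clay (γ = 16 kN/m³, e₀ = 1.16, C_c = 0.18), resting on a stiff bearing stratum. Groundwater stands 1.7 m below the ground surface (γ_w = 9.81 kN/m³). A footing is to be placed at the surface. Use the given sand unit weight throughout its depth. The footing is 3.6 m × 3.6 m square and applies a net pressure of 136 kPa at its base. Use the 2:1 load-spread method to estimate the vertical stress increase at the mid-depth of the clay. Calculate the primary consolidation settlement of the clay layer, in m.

Mid-depth of clay below the ground surface: z = 2.6 + 5.1/2 = 5.15 m.
Total vertical stress at mid-clay: σ_v = 20.4×2.6 + 16×2.55 = 93.84 kPa.
Pore pressure: u = 9.81×(5.15 − 1.7) = 33.845 kPa.
Initial effective stress: σ'_0 = σ_v − u = 93.84 − 33.845 = 59.995 kPa.
Stress increase at mid-clay by the 2:1 spreading method:
Δσ = qBL/((B+z)(L+z)) = 136×3.6×3.6/((3.6+5.15)(3.6+5.15)) = 23.021 kPa
Final effective stress: σ'_f = σ'_0 + Δσ = 59.995 + 23.021 = 83.016 kPa.
Normally consolidated clay, so the full stress increment lies on the virgin compression line:
S_c = C_c·H/(1+e₀)·log₁₀(σ'_f/σ'_0) = 0.18×5.1/(1+1.16)×log₁₀(83.016/59.995)
    = 0.425 × 0.14105 = 0.05995 m

S_c ≈ 0.0599 m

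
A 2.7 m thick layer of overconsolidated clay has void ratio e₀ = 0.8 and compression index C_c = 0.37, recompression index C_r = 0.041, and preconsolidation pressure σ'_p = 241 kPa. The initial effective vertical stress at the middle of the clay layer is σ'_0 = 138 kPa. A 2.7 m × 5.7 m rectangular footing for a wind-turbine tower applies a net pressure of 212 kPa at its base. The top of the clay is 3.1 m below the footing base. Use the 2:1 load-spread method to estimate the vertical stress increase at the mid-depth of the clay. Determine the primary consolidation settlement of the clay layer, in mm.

S_c ≈ 7.53 mm

Mid-depth of clay below the footing base: z = 3.1 + 2.7/2 = 4.45 m.
Stress increase at mid-clay by the 2:1 spreading method:
Δσ = qBL/((B+z)(L+z)) = 212×2.7×5.7/((2.7+4.45)(5.7+4.45)) = 44.958 kPa
Final effective stress: σ'_f = 138 + 44.958 = 182.96 kPa.
σ'_f = 182.96 ≤ σ'_p = 241 kPa, so the clay remains overconsolidated and only the recompression index applies:
S_c = C_r·H/(1+e₀)·log₁₀(σ'_f/σ'_0) = 0.041×2.7/1.8×log₁₀(182.96/138)
    = 0.0615 × 0.12248 = 0.007533 m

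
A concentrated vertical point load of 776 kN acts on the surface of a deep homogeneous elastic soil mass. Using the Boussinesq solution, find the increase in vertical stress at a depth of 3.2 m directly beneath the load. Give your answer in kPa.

Δσ_z ≈ 36.2 kPa

Boussinesq vertical stress below a point load on an elastic half-space:
Δσ_z = 3P/(2πz²) · [1 + (r/z)²]^(−5/2)
r/z = 0/3.2 = 0; [1+(r/z)²]^(−5/2) = 1.
Δσ_z = 3×776/(2π×3.2²) × 1 = 36.183 × 1 = 36.18 kPa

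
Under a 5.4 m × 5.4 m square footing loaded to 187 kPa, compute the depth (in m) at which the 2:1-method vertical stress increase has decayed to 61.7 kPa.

2:1 spreading — at depth z the loaded area has grown by z in each plan dimension:
qB²/(B+z)² = Δσ_z ⇒ z = B(√(q/Δσ_z) − 1) = 5.4×(√(187/61.7) − 1) = 4.001 m

z ≈ 4 m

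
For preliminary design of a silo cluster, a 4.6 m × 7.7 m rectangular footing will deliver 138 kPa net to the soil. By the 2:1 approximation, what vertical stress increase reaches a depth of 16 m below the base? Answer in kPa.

Δσ_z ≈ 10 kPa

By the 2:1 method the load spreads at 1 horizontal : 2 vertical, so at depth z the loaded area has grown by z in each plan dimension:
Δσ = qBL/((B+z)(L+z)) = 138×4.6×7.7/((4.6+16)(7.7+16)) = 10.012 kPa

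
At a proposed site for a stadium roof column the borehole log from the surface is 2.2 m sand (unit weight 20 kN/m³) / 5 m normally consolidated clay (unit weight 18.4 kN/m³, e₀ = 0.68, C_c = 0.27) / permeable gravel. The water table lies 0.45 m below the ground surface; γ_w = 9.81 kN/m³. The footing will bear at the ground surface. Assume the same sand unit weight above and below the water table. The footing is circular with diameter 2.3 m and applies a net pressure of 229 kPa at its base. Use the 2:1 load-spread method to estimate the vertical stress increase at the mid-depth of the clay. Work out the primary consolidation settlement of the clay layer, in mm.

Mid-depth of clay below the ground surface: z = 2.2 + 5/2 = 4.7 m.
Total vertical stress at mid-clay: σ_v = 20×2.2 + 18.4×2.5 = 90 kPa.
Pore pressure: u = 9.81×(4.7 − 0.45) = 41.693 kPa.
Initial effective stress: σ'_0 = σ_v − u = 90 − 41.693 = 48.307 kPa.
Stress increase at mid-clay by the 2:1 spreading method:
Δσ ≈ qD²/(D+z)² = 229×2.3²/(2.3+4.7)² = 24.723 kPa
Final effective stress: σ'_f = σ'_0 + Δσ = 48.307 + 24.723 = 73.03 kPa.
Normally consolidated clay, so the full stress increment lies on the virgin compression line:
S_c = C_c·H/(1+e₀)·log₁₀(σ'_f/σ'_0) = 0.27×5/(1+0.68)×log₁₀(73.03/48.307)
    = 0.80357 × 0.17949 = 0.1442 m

S_c ≈ 144 mm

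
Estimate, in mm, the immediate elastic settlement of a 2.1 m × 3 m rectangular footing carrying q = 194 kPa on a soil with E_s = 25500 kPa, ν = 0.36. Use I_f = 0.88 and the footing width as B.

S_e ≈ 12.2 mm

Immediate (elastic) settlement: S_e = q·B·(1−ν²)/E_s · I_f.
S_e = 194 × 2.1 × (1 − 0.36²) / 25500 × 0.88
    = 194 × 2.1 × 0.8704 / 25500 × 0.88
    = 0.01224 m = 12.24 mm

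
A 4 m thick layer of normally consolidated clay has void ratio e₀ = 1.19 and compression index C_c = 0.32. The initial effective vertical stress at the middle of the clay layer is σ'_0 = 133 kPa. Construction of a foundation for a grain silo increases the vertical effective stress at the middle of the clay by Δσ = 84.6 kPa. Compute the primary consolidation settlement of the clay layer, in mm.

S_c ≈ 125 mm

Final effective stress: σ'_f = σ'_0 + Δσ = 133 + 84.6 = 217.6 kPa.
Normally consolidated clay, so the full stress increment lies on the virgin compression line:
S_c = C_c·H/(1+e₀)·log₁₀(σ'_f/σ'_0) = 0.32×4/(1+1.19)×log₁₀(217.6/133)
    = 0.58447 × 0.21381 = 0.125 m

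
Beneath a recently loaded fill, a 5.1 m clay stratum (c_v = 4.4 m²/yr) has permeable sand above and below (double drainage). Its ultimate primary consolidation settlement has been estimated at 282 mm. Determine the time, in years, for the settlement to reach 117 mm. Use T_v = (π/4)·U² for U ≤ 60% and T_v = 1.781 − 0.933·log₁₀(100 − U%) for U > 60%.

t ≈ 0.2 years

Drainage path length: H_d = H/2 = 2.55 m (double drainage).
U = S(t)/S_ult = 117/282 = 0.4149.
U ≤ 60%: T_v = (π/4)·U² = (π/4)×0.41489² = 0.1352.
t = T_v·H_d²/c_v = 0.1352×2.55²/4.4 = 0.1998 years.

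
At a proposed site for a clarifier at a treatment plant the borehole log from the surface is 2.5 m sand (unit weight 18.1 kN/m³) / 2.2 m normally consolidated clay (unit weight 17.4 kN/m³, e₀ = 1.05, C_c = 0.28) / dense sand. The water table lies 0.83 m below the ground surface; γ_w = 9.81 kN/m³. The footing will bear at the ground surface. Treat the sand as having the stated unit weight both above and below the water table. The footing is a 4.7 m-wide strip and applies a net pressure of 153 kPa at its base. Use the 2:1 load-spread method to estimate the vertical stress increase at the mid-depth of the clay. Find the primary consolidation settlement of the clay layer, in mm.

Mid-depth of clay below the ground surface: z = 2.5 + 2.2/2 = 3.6 m.
Total vertical stress at mid-clay: σ_v = 18.1×2.5 + 17.4×1.1 = 64.39 kPa.
Pore pressure: u = 9.81×(3.6 − 0.83) = 27.174 kPa.
Initial effective stress: σ'_0 = σ_v − u = 64.39 − 27.174 = 37.216 kPa.
Stress increase at mid-clay by the 2:1 spreading method:
Δσ = qB/(B+z) = 153×4.7/(4.7+3.6) = 86.639 kPa
Final effective stress: σ'_f = σ'_0 + Δσ = 37.216 + 86.639 = 123.85 kPa.
Normally consolidated clay, so the full stress increment lies on the virgin compression line:
S_c = C_c·H/(1+e₀)·log₁₀(σ'_f/σ'_0) = 0.28×2.2/(1+1.05)×log₁₀(123.85/37.216)
    = 0.30049 × 0.52217 = 0.1569 m

S_c ≈ 157 mm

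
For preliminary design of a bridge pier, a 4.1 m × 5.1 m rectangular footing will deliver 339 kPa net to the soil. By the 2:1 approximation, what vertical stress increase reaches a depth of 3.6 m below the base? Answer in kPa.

Δσ_z ≈ 106 kPa

By the 2:1 method the load spreads at 1 horizontal : 2 vertical, so at depth z the loaded area has grown by z in each plan dimension:
Δσ = qBL/((B+z)(L+z)) = 339×4.1×5.1/((4.1+3.6)(5.1+3.6)) = 105.81 kPa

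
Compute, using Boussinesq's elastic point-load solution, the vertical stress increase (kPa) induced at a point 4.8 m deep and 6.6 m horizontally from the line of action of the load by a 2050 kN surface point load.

Δσ_z ≈ 2.99 kPa

Boussinesq vertical stress below a point load on an elastic half-space:
Δσ_z = 3P/(2πz²) · [1 + (r/z)²]^(−5/2)
r/z = 6.6/4.8 = 1.375; [1+(r/z)²]^(−5/2) = 0.070392.
Δσ_z = 3×2050/(2π×4.8²) × 0.070392 = 42.483 × 0.070392 = 2.99 kPa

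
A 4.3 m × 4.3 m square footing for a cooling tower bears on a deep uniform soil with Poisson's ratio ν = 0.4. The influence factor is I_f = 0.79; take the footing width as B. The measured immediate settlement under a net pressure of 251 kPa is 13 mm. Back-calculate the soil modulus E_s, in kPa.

E_s ≈ 55100 kPa

S_e = q·B·(1−ν²)/E_s · I_f  ⇒  E_s = q·B·(1−ν²)·I_f / S_e.
E_s = 251 × 4.3 × 0.84 × 0.79 / 0.013 = 55090 kPa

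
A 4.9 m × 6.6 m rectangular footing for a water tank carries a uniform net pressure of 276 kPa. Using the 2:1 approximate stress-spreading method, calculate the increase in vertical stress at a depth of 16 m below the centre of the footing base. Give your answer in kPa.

By the 2:1 method the load spreads at 1 horizontal : 2 vertical, so at depth z the loaded area has grown by z in each plan dimension:
Δσ = qBL/((B+z)(L+z)) = 276×4.9×6.6/((4.9+16)(6.6+16)) = 18.897 kPa

Δσ_z ≈ 18.9 kPa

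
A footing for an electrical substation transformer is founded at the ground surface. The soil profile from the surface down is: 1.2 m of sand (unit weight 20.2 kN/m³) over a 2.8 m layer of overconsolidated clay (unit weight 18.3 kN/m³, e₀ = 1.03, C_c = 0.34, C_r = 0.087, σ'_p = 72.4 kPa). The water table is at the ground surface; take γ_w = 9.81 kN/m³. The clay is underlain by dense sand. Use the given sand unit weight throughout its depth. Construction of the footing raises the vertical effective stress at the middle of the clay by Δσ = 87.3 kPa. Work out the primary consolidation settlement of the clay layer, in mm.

Mid-depth of clay below the ground surface: z = 1.2 + 2.8/2 = 2.6 m.
Total vertical stress at mid-clay: σ_v = 20.2×1.2 + 18.3×1.4 = 49.86 kPa.
Pore pressure: u = 9.81×(2.6 − 0) = 25.506 kPa.
Initial effective stress: σ'_0 = σ_v − u = 49.86 − 25.506 = 24.354 kPa.
Final effective stress: σ'_f = 24.354 + 87.3 = 111.65 kPa.
σ'_f = 111.65 > σ'_p = 72.4 kPa, so the stress path crosses the preconsolidation pressure — recompression up to σ'_p, then virgin compression beyond:
S_c = H/(1+e₀)·[C_r·log₁₀(σ'_p/σ'_0) + C_c·log₁₀(σ'_f/σ'_p)]
    = 2.8/2.03 × [0.087×log₁₀(72.4/24.354) + 0.34×log₁₀(111.65/72.4)]
    = 1.3793 × [0.041166 + 0.063961] = 0.145 m

S_c ≈ 145 mm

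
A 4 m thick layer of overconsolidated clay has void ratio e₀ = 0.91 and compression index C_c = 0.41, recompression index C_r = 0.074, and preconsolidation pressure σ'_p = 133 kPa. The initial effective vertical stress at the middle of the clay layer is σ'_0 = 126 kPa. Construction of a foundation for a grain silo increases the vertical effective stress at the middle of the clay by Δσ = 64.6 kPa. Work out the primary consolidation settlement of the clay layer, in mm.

S_c ≈ 138 mm

Final effective stress: σ'_f = 126 + 64.6 = 190.6 kPa.
σ'_f = 190.6 > σ'_p = 133 kPa, so the stress path crosses the preconsolidation pressure — recompression up to σ'_p, then virgin compression beyond:
S_c = H/(1+e₀)·[C_r·log₁₀(σ'_p/σ'_0) + C_c·log₁₀(σ'_f/σ'_p)]
    = 4/1.91 × [0.074×log₁₀(133/126) + 0.41×log₁₀(190.6/133)]
    = 2.0942 × [0.0017376 + 0.064071] = 0.1378 m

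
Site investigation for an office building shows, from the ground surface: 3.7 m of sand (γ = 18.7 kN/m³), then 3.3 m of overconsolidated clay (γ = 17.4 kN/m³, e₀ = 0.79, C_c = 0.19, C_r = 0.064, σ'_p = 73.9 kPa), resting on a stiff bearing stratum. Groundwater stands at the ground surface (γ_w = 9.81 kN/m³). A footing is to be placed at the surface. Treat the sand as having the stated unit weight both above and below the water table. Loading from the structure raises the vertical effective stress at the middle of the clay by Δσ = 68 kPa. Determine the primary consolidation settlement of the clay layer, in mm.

Mid-depth of clay below the ground surface: z = 3.7 + 3.3/2 = 5.35 m.
Total vertical stress at mid-clay: σ_v = 18.7×3.7 + 17.4×1.65 = 97.9 kPa.
Pore pressure: u = 9.81×(5.35 − 0) = 52.483 kPa.
Initial effective stress: σ'_0 = σ_v − u = 97.9 − 52.483 = 45.417 kPa.
Final effective stress: σ'_f = 45.417 + 68 = 113.42 kPa.
σ'_f = 113.42 > σ'_p = 73.9 kPa, so the stress path crosses the preconsolidation pressure — recompression up to σ'_p, then virgin compression beyond:
S_c = H/(1+e₀)·[C_r·log₁₀(σ'_p/σ'_0) + C_c·log₁₀(σ'_f/σ'_p)]
    = 3.3/1.79 × [0.064×log₁₀(73.9/45.417) + 0.19×log₁₀(113.42/73.9)]
    = 1.8436 × [0.013531 + 0.035349] = 0.09012 m

S_c ≈ 90.1 mm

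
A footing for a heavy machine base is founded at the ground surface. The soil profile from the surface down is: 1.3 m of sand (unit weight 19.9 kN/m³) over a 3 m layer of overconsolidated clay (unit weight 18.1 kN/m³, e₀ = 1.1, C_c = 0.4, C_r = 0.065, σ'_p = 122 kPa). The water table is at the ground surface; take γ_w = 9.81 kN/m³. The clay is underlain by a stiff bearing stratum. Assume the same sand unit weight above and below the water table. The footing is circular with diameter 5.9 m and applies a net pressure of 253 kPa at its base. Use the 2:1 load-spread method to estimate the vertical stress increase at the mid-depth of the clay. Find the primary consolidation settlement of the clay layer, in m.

Mid-depth of clay below the ground surface: z = 1.3 + 3/2 = 2.8 m.
Total vertical stress at mid-clay: σ_v = 19.9×1.3 + 18.1×1.5 = 53.02 kPa.
Pore pressure: u = 9.81×(2.8 − 0) = 27.468 kPa.
Initial effective stress: σ'_0 = σ_v − u = 53.02 − 27.468 = 25.552 kPa.
Stress increase at mid-clay by the 2:1 spreading method:
Δσ ≈ qD²/(D+z)² = 253×5.9²/(5.9+2.8)² = 116.36 kPa
Final effective stress: σ'_f = 25.552 + 116.36 = 141.91 kPa.
σ'_f = 141.91 > σ'_p = 122 kPa, so the stress path crosses the preconsolidation pressure — recompression up to σ'_p, then virgin compression beyond:
S_c = H/(1+e₀)·[C_r·log₁₀(σ'_p/σ'_0) + C_c·log₁₀(σ'_f/σ'_p)]
    = 3/2.1 × [0.065×log₁₀(122/25.552) + 0.4×log₁₀(141.91/122)]
    = 1.4286 × [0.044131 + 0.026261] = 0.1006 m

S_c ≈ 0.101 m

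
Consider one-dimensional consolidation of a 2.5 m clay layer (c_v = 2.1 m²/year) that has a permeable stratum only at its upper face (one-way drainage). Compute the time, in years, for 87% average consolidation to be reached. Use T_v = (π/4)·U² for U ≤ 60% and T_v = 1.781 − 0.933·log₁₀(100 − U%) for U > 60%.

Drainage path length: H_d = H = 2.5 m (single drainage).
U > 60%: T_v = 1.781 − 0.933·log₁₀(100 − 87) = 0.74169.
t = T_v·H_d²/c_v = 0.74169×2.5²/2.1 = 2.207 years.

t ≈ 2.21 years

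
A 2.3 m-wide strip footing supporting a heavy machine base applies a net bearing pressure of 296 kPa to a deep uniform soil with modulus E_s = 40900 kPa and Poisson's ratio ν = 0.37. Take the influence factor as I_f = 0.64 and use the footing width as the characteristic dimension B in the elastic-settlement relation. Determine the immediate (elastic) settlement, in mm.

Immediate (elastic) settlement: S_e = q·B·(1−ν²)/E_s · I_f.
S_e = 296 × 2.3 × (1 − 0.37²) / 40900 × 0.64
    = 296 × 2.3 × 0.8631 / 40900 × 0.64
    = 0.009195 m = 9.195 mm

S_e ≈ 9.19 mm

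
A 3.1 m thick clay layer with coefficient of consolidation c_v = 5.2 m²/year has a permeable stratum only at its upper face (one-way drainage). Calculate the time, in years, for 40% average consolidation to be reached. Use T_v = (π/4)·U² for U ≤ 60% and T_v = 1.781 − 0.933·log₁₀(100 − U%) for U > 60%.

Drainage path length: H_d = H = 3.1 m (single drainage).
U ≤ 60%: T_v = (π/4)·U² = (π/4)×0.4² = 0.12566.
t = T_v·H_d²/c_v = 0.12566×3.1²/5.2 = 0.2322 years.

t ≈ 0.232 years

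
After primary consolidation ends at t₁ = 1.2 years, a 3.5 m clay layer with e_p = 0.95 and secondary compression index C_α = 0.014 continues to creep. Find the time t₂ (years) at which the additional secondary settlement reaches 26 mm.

S_s = C_α·H/(1+e_p)·log₁₀(t₂/t₁) ⇒ log₁₀(t₂/t₁) = S_s·(1+e_p)/(C_α·H).
log₁₀(t₂/t₁) = 0.026 × (1+0.95) / (0.014×3.5) = 1.035
t₂ = t₁ × 10^1.035 = 1.2 × 10.83 = 13 years

t₂ ≈ 13 years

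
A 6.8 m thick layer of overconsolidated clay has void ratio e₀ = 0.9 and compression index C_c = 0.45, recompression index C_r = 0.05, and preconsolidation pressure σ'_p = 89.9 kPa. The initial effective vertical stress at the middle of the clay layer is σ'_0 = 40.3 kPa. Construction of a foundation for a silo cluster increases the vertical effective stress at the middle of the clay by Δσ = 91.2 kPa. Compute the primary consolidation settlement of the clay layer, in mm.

S_c ≈ 328 mm

Final effective stress: σ'_f = 40.3 + 91.2 = 131.5 kPa.
σ'_f = 131.5 > σ'_p = 89.9 kPa, so the stress path crosses the preconsolidation pressure — recompression up to σ'_p, then virgin compression beyond:
S_c = H/(1+e₀)·[C_r·log₁₀(σ'_p/σ'_0) + C_c·log₁₀(σ'_f/σ'_p)]
    = 6.8/1.9 × [0.05×log₁₀(89.9/40.3) + 0.45×log₁₀(131.5/89.9)]
    = 3.5789 × [0.017423 + 0.074325] = 0.3284 m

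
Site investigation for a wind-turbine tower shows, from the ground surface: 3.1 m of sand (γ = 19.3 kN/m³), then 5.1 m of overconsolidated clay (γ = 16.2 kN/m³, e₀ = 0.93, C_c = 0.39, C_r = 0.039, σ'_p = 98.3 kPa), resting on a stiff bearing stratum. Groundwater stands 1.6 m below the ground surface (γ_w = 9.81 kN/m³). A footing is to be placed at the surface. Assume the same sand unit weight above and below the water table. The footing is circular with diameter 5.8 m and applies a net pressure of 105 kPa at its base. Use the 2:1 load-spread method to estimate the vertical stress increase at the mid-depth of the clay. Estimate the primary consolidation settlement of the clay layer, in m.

S_c ≈ 0.0163 m

Mid-depth of clay below the ground surface: z = 3.1 + 5.1/2 = 5.65 m.
Total vertical stress at mid-clay: σ_v = 19.3×3.1 + 16.2×2.55 = 101.14 kPa.
Pore pressure: u = 9.81×(5.65 − 1.6) = 39.73 kPa.
Initial effective stress: σ'_0 = σ_v − u = 101.14 − 39.73 = 61.41 kPa.
Stress increase at mid-clay by the 2:1 spreading method:
Δσ ≈ qD²/(D+z)² = 105×5.8²/(5.8+5.65)² = 26.942 kPa
Final effective stress: σ'_f = 61.41 + 26.942 = 88.352 kPa.
σ'_f = 88.352 ≤ σ'_p = 98.3 kPa, so the clay remains overconsolidated and only the recompression index applies:
S_c = C_r·H/(1+e₀)·log₁₀(σ'_f/σ'_0) = 0.039×5.1/1.93×log₁₀(88.352/61.41)
    = 0.10306 × 0.15798 = 0.01628 m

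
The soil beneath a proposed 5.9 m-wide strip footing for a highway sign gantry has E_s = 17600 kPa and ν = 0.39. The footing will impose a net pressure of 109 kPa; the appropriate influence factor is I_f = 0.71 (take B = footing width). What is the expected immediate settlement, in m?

Immediate (elastic) settlement: S_e = q·B·(1−ν²)/E_s · I_f.
S_e = 109 × 5.9 × (1 − 0.39²) / 17600 × 0.71
    = 109 × 5.9 × 0.8479 / 17600 × 0.71
    = 0.022 m

S_e ≈ 0.022 m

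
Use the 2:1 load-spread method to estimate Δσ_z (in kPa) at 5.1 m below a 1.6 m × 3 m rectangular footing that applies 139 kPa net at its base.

By the 2:1 method the load spreads at 1 horizontal : 2 vertical, so at depth z the loaded area has grown by z in each plan dimension:
Δσ = qBL/((B+z)(L+z)) = 139×1.6×3/((1.6+5.1)(3+5.1)) = 12.294 kPa

Δσ_z ≈ 12.3 kPa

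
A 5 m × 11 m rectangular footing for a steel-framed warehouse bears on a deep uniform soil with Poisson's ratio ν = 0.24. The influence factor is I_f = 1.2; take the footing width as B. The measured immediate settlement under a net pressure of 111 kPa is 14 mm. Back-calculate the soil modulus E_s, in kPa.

E_s ≈ 44800 kPa

S_e = q·B·(1−ν²)/E_s · I_f  ⇒  E_s = q·B·(1−ν²)·I_f / S_e.
E_s = 111 × 5 × 0.9424 × 1.2 / 0.014 = 44830 kPa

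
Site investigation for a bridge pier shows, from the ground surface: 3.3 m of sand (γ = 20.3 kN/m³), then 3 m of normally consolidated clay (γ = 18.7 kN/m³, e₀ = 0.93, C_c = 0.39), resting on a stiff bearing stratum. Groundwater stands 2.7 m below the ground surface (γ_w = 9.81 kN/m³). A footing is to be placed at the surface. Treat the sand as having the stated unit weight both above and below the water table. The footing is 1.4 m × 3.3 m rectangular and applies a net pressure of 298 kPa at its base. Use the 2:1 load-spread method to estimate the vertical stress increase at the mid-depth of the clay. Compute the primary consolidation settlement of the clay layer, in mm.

S_c ≈ 82.5 mm

Mid-depth of clay below the ground surface: z = 3.3 + 3/2 = 4.8 m.
Total vertical stress at mid-clay: σ_v = 20.3×3.3 + 18.7×1.5 = 95.04 kPa.
Pore pressure: u = 9.81×(4.8 − 2.7) = 20.601 kPa.
Initial effective stress: σ'_0 = σ_v − u = 95.04 − 20.601 = 74.439 kPa.
Stress increase at mid-clay by the 2:1 spreading method:
Δσ = qBL/((B+z)(L+z)) = 298×1.4×3.3/((1.4+4.8)(3.3+4.8)) = 27.415 kPa
Final effective stress: σ'_f = σ'_0 + Δσ = 74.439 + 27.415 = 101.85 kPa.
Normally consolidated clay, so the full stress increment lies on the virgin compression line:
S_c = C_c·H/(1+e₀)·log₁₀(σ'_f/σ'_0) = 0.39×3/(1+0.93)×log₁₀(101.85/74.439)
    = 0.60622 × 0.13616 = 0.08254 m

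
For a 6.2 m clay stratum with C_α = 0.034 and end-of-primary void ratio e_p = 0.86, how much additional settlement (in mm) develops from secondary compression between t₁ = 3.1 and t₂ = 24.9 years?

Secondary compression: S_s = C_α·H/(1+e_p)·log₁₀(t₂/t₁)
S_s = 0.034×6.2/(1+0.86)×log₁₀(24.9/3.1)
    = 0.1133 × 0.9048 = 0.1025 m

S_s ≈ 103 mm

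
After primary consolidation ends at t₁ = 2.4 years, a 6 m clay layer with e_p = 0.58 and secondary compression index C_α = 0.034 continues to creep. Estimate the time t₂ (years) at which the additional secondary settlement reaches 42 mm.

S_s = C_α·H/(1+e_p)·log₁₀(t₂/t₁) ⇒ log₁₀(t₂/t₁) = S_s·(1+e_p)/(C_α·H).
log₁₀(t₂/t₁) = 0.042 × (1+0.58) / (0.034×6) = 0.3253
t₂ = t₁ × 10^0.3253 = 2.4 × 2.115 = 5.076 years

t₂ ≈ 5.08 years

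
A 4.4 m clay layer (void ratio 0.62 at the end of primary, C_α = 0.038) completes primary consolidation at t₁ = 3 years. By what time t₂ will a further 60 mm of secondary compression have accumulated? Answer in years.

S_s = C_α·H/(1+e_p)·log₁₀(t₂/t₁) ⇒ log₁₀(t₂/t₁) = S_s·(1+e_p)/(C_α·H).
log₁₀(t₂/t₁) = 0.06 × (1+0.62) / (0.038×4.4) = 0.5813
t₂ = t₁ × 10^0.5813 = 3 × 3.814 = 11.44 years

t₂ ≈ 11.4 years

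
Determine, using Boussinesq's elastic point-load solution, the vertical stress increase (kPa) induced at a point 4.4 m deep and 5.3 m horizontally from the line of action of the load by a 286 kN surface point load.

Boussinesq vertical stress below a point load on an elastic half-space:
Δσ_z = 3P/(2πz²) · [1 + (r/z)²]^(−5/2)
r/z = 5.3/4.4 = 1.2045; [1+(r/z)²]^(−5/2) = 0.10633.
Δσ_z = 3×286/(2π×4.4²) × 0.10633 = 7.0535 × 0.10633 = 0.75 kPa

Δσ_z ≈ 0.75 kPa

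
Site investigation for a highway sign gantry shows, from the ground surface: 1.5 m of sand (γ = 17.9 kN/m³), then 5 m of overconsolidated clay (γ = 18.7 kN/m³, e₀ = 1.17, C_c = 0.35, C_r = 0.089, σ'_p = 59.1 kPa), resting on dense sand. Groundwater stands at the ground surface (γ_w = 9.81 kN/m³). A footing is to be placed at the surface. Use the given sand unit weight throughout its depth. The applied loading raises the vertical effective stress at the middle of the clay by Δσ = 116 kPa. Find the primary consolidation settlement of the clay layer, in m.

Mid-depth of clay below the ground surface: z = 1.5 + 5/2 = 4 m.
Total vertical stress at mid-clay: σ_v = 17.9×1.5 + 18.7×2.5 = 73.6 kPa.
Pore pressure: u = 9.81×(4 − 0) = 39.24 kPa.
Initial effective stress: σ'_0 = σ_v − u = 73.6 − 39.24 = 34.36 kPa.
Final effective stress: σ'_f = 34.36 + 116 = 150.36 kPa.
σ'_f = 150.36 > σ'_p = 59.1 kPa, so the stress path crosses the preconsolidation pressure — recompression up to σ'_p, then virgin compression beyond:
S_c = H/(1+e₀)·[C_r·log₁₀(σ'_p/σ'_0) + C_c·log₁₀(σ'_f/σ'_p)]
    = 5/2.17 × [0.089×log₁₀(59.1/34.36) + 0.35×log₁₀(150.36/59.1)]
    = 2.3041 × [0.020963 + 0.14194] = 0.3753 m

S_c ≈ 0.375 m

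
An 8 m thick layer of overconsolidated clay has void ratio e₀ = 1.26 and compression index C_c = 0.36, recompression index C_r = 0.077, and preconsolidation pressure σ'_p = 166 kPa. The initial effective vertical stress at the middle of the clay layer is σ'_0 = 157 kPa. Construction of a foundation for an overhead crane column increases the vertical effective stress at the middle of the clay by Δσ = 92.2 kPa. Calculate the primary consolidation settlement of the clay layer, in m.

Final effective stress: σ'_f = 157 + 92.2 = 249.2 kPa.
σ'_f = 249.2 > σ'_p = 166 kPa, so the stress path crosses the preconsolidation pressure — recompression up to σ'_p, then virgin compression beyond:
S_c = H/(1+e₀)·[C_r·log₁₀(σ'_p/σ'_0) + C_c·log₁₀(σ'_f/σ'_p)]
    = 8/2.26 × [0.077×log₁₀(166/157) + 0.36×log₁₀(249.2/166)]
    = 3.5398 × [0.001864 + 0.063518] = 0.2314 m

S_c ≈ 0.231 m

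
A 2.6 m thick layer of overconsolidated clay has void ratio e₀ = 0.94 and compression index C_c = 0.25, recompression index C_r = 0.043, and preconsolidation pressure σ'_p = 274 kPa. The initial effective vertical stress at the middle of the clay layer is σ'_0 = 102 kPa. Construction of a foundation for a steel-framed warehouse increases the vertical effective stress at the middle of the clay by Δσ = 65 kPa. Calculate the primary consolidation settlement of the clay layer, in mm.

S_c ≈ 12.3 mm

Final effective stress: σ'_f = 102 + 65 = 167 kPa.
σ'_f = 167 ≤ σ'_p = 274 kPa, so the clay remains overconsolidated and only the recompression index applies:
S_c = C_r·H/(1+e₀)·log₁₀(σ'_f/σ'_0) = 0.043×2.6/1.94×log₁₀(167/102)
    = 0.057629 × 0.21412 = 0.01234 m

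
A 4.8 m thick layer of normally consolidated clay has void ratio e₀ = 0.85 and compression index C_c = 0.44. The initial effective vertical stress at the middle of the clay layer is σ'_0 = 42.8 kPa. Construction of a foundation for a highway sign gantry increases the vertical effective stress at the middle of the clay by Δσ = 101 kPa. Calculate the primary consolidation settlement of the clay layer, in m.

Final effective stress: σ'_f = σ'_0 + Δσ = 42.8 + 101 = 143.8 kPa.
Normally consolidated clay, so the full stress increment lies on the virgin compression line:
S_c = C_c·H/(1+e₀)·log₁₀(σ'_f/σ'_0) = 0.44×4.8/(1+0.85)×log₁₀(143.8/42.8)
    = 1.1416 × 0.52632 = 0.6008 m

S_c ≈ 0.601 m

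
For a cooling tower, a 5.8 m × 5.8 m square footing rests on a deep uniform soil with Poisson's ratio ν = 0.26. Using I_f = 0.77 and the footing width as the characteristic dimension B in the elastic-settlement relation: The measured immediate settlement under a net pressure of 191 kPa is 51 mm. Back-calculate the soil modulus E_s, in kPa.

E_s ≈ 15600 kPa

S_e = q·B·(1−ν²)/E_s · I_f  ⇒  E_s = q·B·(1−ν²)·I_f / S_e.
E_s = 191 × 5.8 × 0.9324 × 0.77 / 0.051 = 15590 kPa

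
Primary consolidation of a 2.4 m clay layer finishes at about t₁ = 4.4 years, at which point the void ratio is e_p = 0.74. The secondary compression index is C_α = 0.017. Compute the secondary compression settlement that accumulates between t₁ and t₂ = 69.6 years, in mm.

Secondary compression: S_s = C_α·H/(1+e_p)·log₁₀(t₂/t₁)
S_s = 0.017×2.4/(1+0.74)×log₁₀(69.6/4.4)
    = 0.02345 × 1.199 = 0.02812 m

S_s ≈ 28.1 mm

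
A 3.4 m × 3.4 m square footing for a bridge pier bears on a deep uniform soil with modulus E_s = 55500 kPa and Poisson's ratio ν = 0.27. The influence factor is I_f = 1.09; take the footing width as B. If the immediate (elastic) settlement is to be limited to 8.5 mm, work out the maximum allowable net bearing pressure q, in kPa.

S_e = q·B·(1−ν²)/E_s · I_f  ⇒  q = S_e·E_s / (B·(1−ν²)·I_f).
q = 0.0085 × 55500 / (3.4 × 0.9271 × 1.09) = 137.3 kPa

q ≈ 137 kPa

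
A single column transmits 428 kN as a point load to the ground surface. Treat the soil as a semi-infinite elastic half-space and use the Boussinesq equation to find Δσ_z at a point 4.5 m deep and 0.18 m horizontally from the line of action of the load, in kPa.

Boussinesq vertical stress below a point load on an elastic half-space:
Δσ_z = 3P/(2πz²) · [1 + (r/z)²]^(−5/2)
r/z = 0.18/4.5 = 0.04; [1+(r/z)²]^(−5/2) = 0.99601.
Δσ_z = 3×428/(2π×4.5²) × 0.99601 = 10.092 × 0.99601 = 10.05 kPa

Δσ_z ≈ 10.1 kPa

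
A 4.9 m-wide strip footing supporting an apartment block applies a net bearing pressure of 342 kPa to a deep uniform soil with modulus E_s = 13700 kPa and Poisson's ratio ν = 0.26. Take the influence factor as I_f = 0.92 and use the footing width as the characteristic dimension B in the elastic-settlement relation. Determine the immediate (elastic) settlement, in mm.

Immediate (elastic) settlement: S_e = q·B·(1−ν²)/E_s · I_f.
S_e = 342 × 4.9 × (1 − 0.26²) / 13700 × 0.92
    = 342 × 4.9 × 0.9324 / 13700 × 0.92
    = 0.1049 m = 104.9 mm

S_e ≈ 105 mm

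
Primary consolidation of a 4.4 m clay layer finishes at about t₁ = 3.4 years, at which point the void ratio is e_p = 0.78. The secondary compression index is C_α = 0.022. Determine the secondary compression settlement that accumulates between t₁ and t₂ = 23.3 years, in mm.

Secondary compression: S_s = C_α·H/(1+e_p)·log₁₀(t₂/t₁)
S_s = 0.022×4.4/(1+0.78)×log₁₀(23.3/3.4)
    = 0.05438 × 0.8359 = 0.04546 m

S_s ≈ 45.5 mm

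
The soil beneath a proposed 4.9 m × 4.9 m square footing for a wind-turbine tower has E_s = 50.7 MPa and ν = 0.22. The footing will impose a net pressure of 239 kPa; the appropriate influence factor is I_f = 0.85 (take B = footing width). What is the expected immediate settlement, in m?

S_e ≈ 0.0187 m

Immediate (elastic) settlement: S_e = q·B·(1−ν²)/E_s · I_f.
E_s = 50.7 MPa = 50700 kPa.
S_e = 239 × 4.9 × (1 − 0.22²) / 50700 × 0.85
    = 239 × 4.9 × 0.9516 / 50700 × 0.85
    = 0.01868 m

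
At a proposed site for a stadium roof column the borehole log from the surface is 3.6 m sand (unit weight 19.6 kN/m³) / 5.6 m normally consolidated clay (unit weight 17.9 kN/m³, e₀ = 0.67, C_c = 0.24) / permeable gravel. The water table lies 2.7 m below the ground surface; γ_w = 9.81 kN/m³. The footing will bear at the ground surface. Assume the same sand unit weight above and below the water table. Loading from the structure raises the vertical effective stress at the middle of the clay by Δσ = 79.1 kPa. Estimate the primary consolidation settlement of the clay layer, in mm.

Mid-depth of clay below the ground surface: z = 3.6 + 5.6/2 = 6.4 m.
Total vertical stress at mid-clay: σ_v = 19.6×3.6 + 17.9×2.8 = 120.68 kPa.
Pore pressure: u = 9.81×(6.4 − 2.7) = 36.297 kPa.
Initial effective stress: σ'_0 = σ_v − u = 120.68 − 36.297 = 84.383 kPa.
Final effective stress: σ'_f = σ'_0 + Δσ = 84.383 + 79.1 = 163.48 kPa.
Normally consolidated clay, so the full stress increment lies on the virgin compression line:
S_c = C_c·H/(1+e₀)·log₁₀(σ'_f/σ'_0) = 0.24×5.6/(1+0.67)×log₁₀(163.48/84.383)
    = 0.80479 × 0.28721 = 0.2311 m

S_c ≈ 231 mm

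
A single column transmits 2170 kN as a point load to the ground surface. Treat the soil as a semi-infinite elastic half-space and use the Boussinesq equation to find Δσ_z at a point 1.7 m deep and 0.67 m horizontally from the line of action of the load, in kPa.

Δσ_z ≈ 250 kPa

Boussinesq vertical stress below a point load on an elastic half-space:
Δσ_z = 3P/(2πz²) · [1 + (r/z)²]^(−5/2)
r/z = 0.67/1.7 = 0.39412; [1+(r/z)²]^(−5/2) = 0.69701.
Δσ_z = 3×2170/(2π×1.7²) × 0.69701 = 358.51 × 0.69701 = 249.9 kPa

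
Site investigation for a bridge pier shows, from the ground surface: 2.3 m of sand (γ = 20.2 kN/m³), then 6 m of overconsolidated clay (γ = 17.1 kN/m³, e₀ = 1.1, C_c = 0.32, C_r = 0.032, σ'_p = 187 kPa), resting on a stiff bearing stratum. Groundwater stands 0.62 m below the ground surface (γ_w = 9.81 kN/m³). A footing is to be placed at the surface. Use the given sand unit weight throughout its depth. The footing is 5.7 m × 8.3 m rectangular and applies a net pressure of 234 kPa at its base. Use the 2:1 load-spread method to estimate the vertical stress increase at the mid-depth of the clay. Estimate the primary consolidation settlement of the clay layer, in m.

Mid-depth of clay below the ground surface: z = 2.3 + 6/2 = 5.3 m.
Total vertical stress at mid-clay: σ_v = 20.2×2.3 + 17.1×3 = 97.76 kPa.
Pore pressure: u = 9.81×(5.3 − 0.62) = 45.911 kPa.
Initial effective stress: σ'_0 = σ_v − u = 97.76 − 45.911 = 51.849 kPa.
Stress increase at mid-clay by the 2:1 spreading method:
Δσ = qBL/((B+z)(L+z)) = 234×5.7×8.3/((5.7+5.3)(8.3+5.3)) = 74.001 kPa
Final effective stress: σ'_f = 51.849 + 74.001 = 125.85 kPa.
σ'_f = 125.85 ≤ σ'_p = 187 kPa, so the clay remains overconsolidated and only the recompression index applies:
S_c = C_r·H/(1+e₀)·log₁₀(σ'_f/σ'_0) = 0.032×6/2.1×log₁₀(125.85/51.849)
    = 0.091427 × 0.38511 = 0.03521 m

S_c ≈ 0.0352 m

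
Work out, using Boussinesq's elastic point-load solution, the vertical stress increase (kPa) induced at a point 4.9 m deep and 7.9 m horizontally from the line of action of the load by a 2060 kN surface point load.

Boussinesq vertical stress below a point load on an elastic half-space:
Δσ_z = 3P/(2πz²) · [1 + (r/z)²]^(−5/2)
r/z = 7.9/4.9 = 1.6122; [1+(r/z)²]^(−5/2) = 0.040686.
Δσ_z = 3×2060/(2π×4.9²) × 0.040686 = 40.965 × 0.040686 = 1.667 kPa

Δσ_z ≈ 1.67 kPa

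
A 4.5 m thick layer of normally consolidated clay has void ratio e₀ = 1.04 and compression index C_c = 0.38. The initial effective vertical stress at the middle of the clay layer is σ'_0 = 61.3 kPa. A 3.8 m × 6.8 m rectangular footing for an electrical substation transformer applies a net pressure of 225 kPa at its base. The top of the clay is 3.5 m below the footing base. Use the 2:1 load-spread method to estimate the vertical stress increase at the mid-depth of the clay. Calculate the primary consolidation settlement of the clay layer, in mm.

S_c ≈ 212 mm

Mid-depth of clay below the footing base: z = 3.5 + 4.5/2 = 5.75 m.
Stress increase at mid-clay by the 2:1 spreading method:
Δσ = qBL/((B+z)(L+z)) = 225×3.8×6.8/((3.8+5.75)(6.8+5.75)) = 48.51 kPa
Final effective stress: σ'_f = σ'_0 + Δσ = 61.3 + 48.51 = 109.81 kPa.
Normally consolidated clay, so the full stress increment lies on the virgin compression line:
S_c = C_c·H/(1+e₀)·log₁₀(σ'_f/σ'_0) = 0.38×4.5/(1+1.04)×log₁₀(109.81/61.3)
    = 0.83824 × 0.25318 = 0.2122 m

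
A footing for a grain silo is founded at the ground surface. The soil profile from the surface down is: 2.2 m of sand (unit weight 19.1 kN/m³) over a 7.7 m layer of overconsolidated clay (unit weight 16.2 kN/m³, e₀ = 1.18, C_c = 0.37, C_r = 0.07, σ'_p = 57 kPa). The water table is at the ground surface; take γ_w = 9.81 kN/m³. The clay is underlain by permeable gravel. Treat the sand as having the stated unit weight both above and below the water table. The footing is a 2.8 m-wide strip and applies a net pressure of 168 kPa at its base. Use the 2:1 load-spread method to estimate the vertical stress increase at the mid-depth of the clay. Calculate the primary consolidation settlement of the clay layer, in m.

S_c ≈ 0.334 m

Mid-depth of clay below the ground surface: z = 2.2 + 7.7/2 = 6.05 m.
Total vertical stress at mid-clay: σ_v = 19.1×2.2 + 16.2×3.85 = 104.39 kPa.
Pore pressure: u = 9.81×(6.05 − 0) = 59.351 kPa.
Initial effective stress: σ'_0 = σ_v − u = 104.39 − 59.351 = 45.039 kPa.
Stress increase at mid-clay by the 2:1 spreading method:
Δσ = qB/(B+z) = 168×2.8/(2.8+6.05) = 53.153 kPa
Final effective stress: σ'_f = 45.039 + 53.153 = 98.192 kPa.
σ'_f = 98.192 > σ'_p = 57 kPa, so the stress path crosses the preconsolidation pressure — recompression up to σ'_p, then virgin compression beyond:
S_c = H/(1+e₀)·[C_r·log₁₀(σ'_p/σ'_0) + C_c·log₁₀(σ'_f/σ'_p)]
    = 7.7/2.18 × [0.07×log₁₀(57/45.039) + 0.37×log₁₀(98.192/57)]
    = 3.5321 × [0.00716 + 0.087394] = 0.334 m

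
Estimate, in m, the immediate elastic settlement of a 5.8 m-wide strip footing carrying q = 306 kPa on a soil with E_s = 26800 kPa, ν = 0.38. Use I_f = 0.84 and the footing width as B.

Immediate (elastic) settlement: S_e = q·B·(1−ν²)/E_s · I_f.
S_e = 306 × 5.8 × (1 − 0.38²) / 26800 × 0.84
    = 306 × 5.8 × 0.8556 / 26800 × 0.84
    = 0.0476 m

S_e ≈ 0.0476 m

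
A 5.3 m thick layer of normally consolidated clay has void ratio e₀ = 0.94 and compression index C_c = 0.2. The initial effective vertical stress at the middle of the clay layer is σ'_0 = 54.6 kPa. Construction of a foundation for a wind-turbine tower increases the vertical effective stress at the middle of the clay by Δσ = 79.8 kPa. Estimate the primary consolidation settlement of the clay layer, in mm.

Final effective stress: σ'_f = σ'_0 + Δσ = 54.6 + 79.8 = 134.4 kPa.
Normally consolidated clay, so the full stress increment lies on the virgin compression line:
S_c = C_c·H/(1+e₀)·log₁₀(σ'_f/σ'_0) = 0.2×5.3/(1+0.94)×log₁₀(134.4/54.6)
    = 0.54639 × 0.39121 = 0.2138 m

S_c ≈ 214 mm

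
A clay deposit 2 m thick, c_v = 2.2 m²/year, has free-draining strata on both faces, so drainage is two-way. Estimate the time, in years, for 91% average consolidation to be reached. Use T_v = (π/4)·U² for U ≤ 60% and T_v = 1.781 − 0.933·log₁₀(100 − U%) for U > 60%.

Drainage path length: H_d = H/2 = 1 m (double drainage).
U > 60%: T_v = 1.781 − 0.933·log₁₀(100 − 91) = 0.89069.
t = T_v·H_d²/c_v = 0.89069×1²/2.2 = 0.4049 years.

t ≈ 0.405 years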